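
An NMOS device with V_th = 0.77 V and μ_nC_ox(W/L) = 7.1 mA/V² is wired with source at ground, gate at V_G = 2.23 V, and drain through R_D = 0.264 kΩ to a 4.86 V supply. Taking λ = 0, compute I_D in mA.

V_GS = V_G = 2.23 V, so V_ov = 2.23 − 0.77 = 1.46 V.
Assume saturation: I_D = ½ k_n V_ov² = 0.5 × 7.1 × 1.46² = 7.57 mA, giving V_DS = V_DD − I_D R_D = 4.86 − 7.57 × 0.264 = 2.86 V.
V_DS = 2.86 V ≥ V_ov = 1.46 V, confirming saturation.

I_D = 7.57 mA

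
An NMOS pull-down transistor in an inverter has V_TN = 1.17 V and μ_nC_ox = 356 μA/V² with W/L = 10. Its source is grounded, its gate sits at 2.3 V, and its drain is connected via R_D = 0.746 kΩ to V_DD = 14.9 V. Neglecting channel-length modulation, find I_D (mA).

I_D = 2.27 mA

V_GS = V_G = 2.3 V, so V_ov = 2.3 − 1.17 = 1.13 V.
k_n = μ_nC_ox · (W/L) = 3.56 mA/V².
Assume saturation: I_D = ½ k_n V_ov² = 0.5 × 3.56 × 1.13² = 2.27 mA, giving V_DS = V_DD − I_D R_D = 14.9 − 2.27 × 0.746 = 13.2 V.
V_DS = 13.2 V ≥ V_ov = 1.13 V, confirming saturation.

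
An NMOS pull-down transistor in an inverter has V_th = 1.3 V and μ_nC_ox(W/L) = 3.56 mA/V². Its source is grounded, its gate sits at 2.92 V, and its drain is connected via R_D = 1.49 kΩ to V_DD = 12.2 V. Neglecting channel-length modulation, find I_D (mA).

I_D = 4.67 mA

V_GS = V_G = 2.92 V, so V_ov = 2.92 − 1.3 = 1.62 V.
Assume saturation: I_D = ½ k_n V_ov² = 0.5 × 3.56 × 1.62² = 4.67 mA, giving V_DS = V_DD − I_D R_D = 12.2 − 4.67 × 1.49 = 5.24 V.
V_DS = 5.24 V ≥ V_ov = 1.62 V, confirming saturation.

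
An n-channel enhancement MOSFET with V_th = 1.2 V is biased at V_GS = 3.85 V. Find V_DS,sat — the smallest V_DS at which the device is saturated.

V_DS,sat = 2.65 V

The boundary between triode and saturation is V_DS = V_GS − V_th = V_ov.
V_ov = 3.85 − 1.2 = 2.65 V.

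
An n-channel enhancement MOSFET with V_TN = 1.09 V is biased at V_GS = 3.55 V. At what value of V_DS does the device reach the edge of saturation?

The boundary between triode and saturation is V_DS = V_GS − V_TN = V_ov.
V_ov = 3.55 − 1.09 = 2.46 V.

V_DS,sat = 2.46 V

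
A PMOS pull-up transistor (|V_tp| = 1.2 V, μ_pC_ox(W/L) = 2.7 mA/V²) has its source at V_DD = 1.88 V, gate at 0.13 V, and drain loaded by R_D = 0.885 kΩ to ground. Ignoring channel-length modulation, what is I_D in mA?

V_SG = V_DD − V_G = 1.88 − 0.13 = 1.75 V, so V_ov = 1.75 − 1.2 = 0.55 V.
Assume saturation: I_D = ½ k_p V_ov² = 0.5 × 2.7 × 0.55² = 0.408 mA, giving V_SD = V_DD − I_D R_D = 1.88 − 0.408 × 0.885 = 1.52 V.
V_SD = 1.52 V ≥ V_ov = 0.55 V, confirming saturation.

I_D = 0.408 mA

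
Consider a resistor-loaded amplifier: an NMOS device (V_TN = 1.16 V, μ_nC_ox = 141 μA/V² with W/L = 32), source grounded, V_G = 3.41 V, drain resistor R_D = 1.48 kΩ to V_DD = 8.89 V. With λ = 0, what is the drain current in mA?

V_GS = V_G = 3.41 V, so V_ov = 3.41 − 1.16 = 2.25 V.
k_n = μ_nC_ox · (W/L) = 4.512 mA/V².
Assume saturation: I_D = ½ k_n V_ov² = 0.5 × 4.512 × 2.25² = 11.4 mA, giving V_DS = V_DD − I_D R_D = 8.89 − 11.4 × 1.48 = -8.01 V.
But -8.01 V < V_ov = 2.25 V, so the device is actually in triode.
In triode I_D = k_n[V_ov V_DS − ½ V_DS²] and I_D = (V_DD − V_DS)/R_D. Equating: 3.34 V_DS² − 16.02 V_DS + 8.89 = 0, giving V_DS = 0.64 V (the root below V_ov).
I_D = (8.89 − 0.64) / 1.48 = 5.57 mA.

I_D = 5.57 mA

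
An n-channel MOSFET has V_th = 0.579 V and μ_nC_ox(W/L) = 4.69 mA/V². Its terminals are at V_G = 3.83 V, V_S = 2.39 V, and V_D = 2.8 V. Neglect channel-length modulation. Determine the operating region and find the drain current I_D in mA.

Triode; I_D = 1.26 mA

V_GS = V_G − V_S = 3.83 − 2.39 = 1.44 V; V_DS = V_D − V_S = 2.8 − 2.39 = 0.41 V.
V_ov = V_GS − V_th = 1.44 − 0.579 = 0.861 V.
Since V_DS = 0.41 V < V_ov = 0.861 V, the device is in the triode region.
I_D = k_n [V_ov · V_DS − ½ V_DS²] = 4.69 × [0.861 × 0.41 − 0.5 × 0.41²] = 1.26 mA.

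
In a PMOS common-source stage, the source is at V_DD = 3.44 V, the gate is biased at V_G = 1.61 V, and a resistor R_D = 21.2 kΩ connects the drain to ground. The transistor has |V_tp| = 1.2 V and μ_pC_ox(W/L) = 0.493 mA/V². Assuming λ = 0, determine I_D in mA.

I_D = 0.0978 mA

V_SG = V_DD − V_G = 3.44 − 1.61 = 1.83 V, so V_ov = 1.83 − 1.2 = 0.63 V.
Assume saturation: I_D = ½ k_p V_ov² = 0.5 × 0.493 × 0.63² = 0.0978 mA, giving V_SD = V_DD − I_D R_D = 3.44 − 0.0978 × 21.2 = 1.37 V.
V_SD = 1.37 V ≥ V_ov = 0.63 V, confirming saturation.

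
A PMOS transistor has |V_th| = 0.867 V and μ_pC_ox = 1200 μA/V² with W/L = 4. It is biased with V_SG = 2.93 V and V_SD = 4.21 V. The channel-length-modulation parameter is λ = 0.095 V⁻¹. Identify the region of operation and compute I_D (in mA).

k_p = μ_pC_ox · (W/L) = 4.8 mA/V².
V_ov = V_SG − |V_th| = 2.93 − 0.867 = 2.06 V.
Since V_SD = 4.21 V ≥ V_ov = 2.06 V, the device is in saturation.
I_D = ½ k_p V_ov² (1 + λ V_SD) = 0.5 × 4.8 × 2.06² × (1 + 0.095 × 4.21) = 14.3 mA.

Saturation; I_D = 14.3 mA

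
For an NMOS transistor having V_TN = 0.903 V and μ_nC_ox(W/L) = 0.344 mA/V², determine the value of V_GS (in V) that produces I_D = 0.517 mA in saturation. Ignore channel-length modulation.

V_GS = 2.64 V

In saturation I_D = ½ k_n (V_GS − V_TN)², so V_GS − V_TN = √(2 I_D / k_n) = √(2 × 0.517 / 0.344) = 1.73 V.
V_GS = 0.903 + 1.73 = 2.64 V.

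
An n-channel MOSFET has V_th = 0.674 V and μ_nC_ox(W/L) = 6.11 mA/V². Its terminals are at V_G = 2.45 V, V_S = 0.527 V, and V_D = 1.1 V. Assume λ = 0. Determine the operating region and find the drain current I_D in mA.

Triode; I_D = 3.37 mA

V_GS = V_G − V_S = 2.45 − 0.527 = 1.92 V; V_DS = V_D − V_S = 1.1 − 0.527 = 0.573 V.
V_ov = V_GS − V_th = 1.92 − 0.674 = 1.25 V.
Since V_DS = 0.573 V < V_ov = 1.25 V, the device is in the triode region.
I_D = k_n [V_ov · V_DS − ½ V_DS²] = 6.11 × [1.25 × 0.573 − 0.5 × 0.573²] = 3.37 mA.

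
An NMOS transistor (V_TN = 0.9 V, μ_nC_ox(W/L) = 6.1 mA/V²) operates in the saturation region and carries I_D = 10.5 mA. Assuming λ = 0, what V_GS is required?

V_GS = 2.76 V

In saturation I_D = ½ k_n (V_GS − V_TN)², so V_GS − V_TN = √(2 I_D / k_n) = √(2 × 10.5 / 6.1) = 1.86 V.
V_GS = 0.9 + 1.86 = 2.76 V.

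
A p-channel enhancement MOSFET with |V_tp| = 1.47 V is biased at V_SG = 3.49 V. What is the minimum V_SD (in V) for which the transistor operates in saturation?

The boundary between triode and saturation is V_SD = V_SG − |V_tp| = V_ov.
V_ov = 3.49 − 1.47 = 2.02 V.

V_SD,sat = 2.02 V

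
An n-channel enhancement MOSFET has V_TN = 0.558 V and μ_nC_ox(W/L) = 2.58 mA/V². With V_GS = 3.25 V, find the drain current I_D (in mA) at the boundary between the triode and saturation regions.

I_D = 9.35 mA

At the boundary V_DS = V_ov = V_GS − V_TN = 3.25 − 0.558 = 2.69 V.
I_D = ½ k_n V_ov² = 0.5 × 2.58 × 2.69² = 9.35 mA.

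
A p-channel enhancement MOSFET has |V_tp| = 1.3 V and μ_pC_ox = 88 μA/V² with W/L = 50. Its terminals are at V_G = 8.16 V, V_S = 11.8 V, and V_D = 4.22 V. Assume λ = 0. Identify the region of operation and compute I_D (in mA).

V_SG = V_S − V_G = 11.8 − 8.16 = 3.64 V; V_SD = V_S − V_D = 11.8 − 4.22 = 7.58 V.
k_p = μ_pC_ox · (W/L) = 4.4 mA/V².
V_ov = V_SG − |V_tp| = 3.64 − 1.3 = 2.34 V.
Since V_SD = 7.58 V ≥ V_ov = 2.34 V, the device is in saturation.
I_D = ½ k_p V_ov² = 0.5 × 4.4 × 2.34² = 12 mA.

Saturation; I_D = 12.0 mA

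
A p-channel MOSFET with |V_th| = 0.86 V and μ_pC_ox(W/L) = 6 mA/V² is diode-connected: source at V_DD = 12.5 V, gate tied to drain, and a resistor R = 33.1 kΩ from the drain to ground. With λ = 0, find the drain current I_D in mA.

I_D = 0.341 mA

With gate tied to drain, V_SG = V_SD ≥ V_SG − |V_th|, so the device is in saturation.
KCL at the drain: ½ k_p (V_SG − |V_th|)² = (V_DD − V_SG)/R.
Let x = V_SG − 0.86. Then 99.3 x² + x − 11.64 = 0, giving x = 0.337 V (positive root), so V_SG = 1.2 V.
I_D = (V_DD − V_SG)/R = (12.5 − 1.2) / 33.1 = 0.341 mA.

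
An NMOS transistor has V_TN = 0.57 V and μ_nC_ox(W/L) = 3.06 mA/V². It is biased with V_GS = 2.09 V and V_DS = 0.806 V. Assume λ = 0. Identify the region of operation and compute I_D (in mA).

Triode; I_D = 2.75 mA

V_ov = V_GS − V_TN = 2.09 − 0.57 = 1.52 V.
Since V_DS = 0.806 V < V_ov = 1.52 V, the device is in the triode region.
I_D = k_n [V_ov · V_DS − ½ V_DS²] = 3.06 × [1.52 × 0.806 − 0.5 × 0.806²] = 2.75 mA.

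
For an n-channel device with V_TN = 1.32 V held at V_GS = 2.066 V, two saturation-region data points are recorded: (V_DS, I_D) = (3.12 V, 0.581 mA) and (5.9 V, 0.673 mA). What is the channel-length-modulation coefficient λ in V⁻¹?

With V_GS fixed, I_D ∝ (1 + λ V_DS) in saturation, so I_D2/I_D1 = (1 + λ V_DS2)/(1 + λ V_DS1).
0.673/0.581 = 1.158 = (1 + 5.9 λ)/(1 + 3.12 λ).
Solving: λ (I_D1 V_DS2 − I_D2 V_DS1) = I_D2 − I_D1, so λ = (0.673 − 0.581) / (0.581 × 5.9 − 0.673 × 3.12) = 0.092 / 1.33 = 0.0693 V⁻¹.

λ = 0.0693 V⁻¹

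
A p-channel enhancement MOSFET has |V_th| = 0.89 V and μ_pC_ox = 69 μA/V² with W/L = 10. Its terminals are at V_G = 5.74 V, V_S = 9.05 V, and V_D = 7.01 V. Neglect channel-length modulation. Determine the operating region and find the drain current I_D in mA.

Triode; I_D = 1.97 mA

V_SG = V_S − V_G = 9.05 − 5.74 = 3.31 V; V_SD = V_S − V_D = 9.05 − 7.01 = 2.04 V.
k_p = μ_pC_ox · (W/L) = 0.69 mA/V².
V_ov = V_SG − |V_th| = 3.31 − 0.89 = 2.42 V.
Since V_SD = 2.04 V < V_ov = 2.42 V, the device is in the triode region.
I_D = k_p [V_ov · V_SD − ½ V_SD²] = 0.69 × [2.42 × 2.04 − 0.5 × 2.04²] = 1.97 mA.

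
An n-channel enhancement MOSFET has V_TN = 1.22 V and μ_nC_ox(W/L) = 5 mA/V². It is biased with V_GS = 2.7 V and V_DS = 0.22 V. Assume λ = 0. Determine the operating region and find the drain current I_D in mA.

V_ov = V_GS − V_TN = 2.7 − 1.22 = 1.48 V.
Since V_DS = 0.22 V < V_ov = 1.48 V, the device is in the triode region.
I_D = k_n [V_ov · V_DS − ½ V_DS²] = 5 × [1.48 × 0.22 − 0.5 × 0.22²] = 1.51 mA.

Triode; I_D = 1.51 mA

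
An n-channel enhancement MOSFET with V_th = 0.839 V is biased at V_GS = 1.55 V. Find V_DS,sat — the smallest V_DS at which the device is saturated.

The boundary between triode and saturation is V_DS = V_GS − V_th = V_ov.
V_ov = 1.55 − 0.839 = 0.711 V.

V_DS,sat = 0.711 V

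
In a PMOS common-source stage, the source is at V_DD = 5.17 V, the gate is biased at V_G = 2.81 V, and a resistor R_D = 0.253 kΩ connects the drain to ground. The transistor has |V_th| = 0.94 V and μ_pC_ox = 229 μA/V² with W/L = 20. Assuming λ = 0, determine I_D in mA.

I_D = 4.62 mA

V_SG = V_DD − V_G = 5.17 − 2.81 = 2.36 V, so V_ov = 2.36 − 0.94 = 1.42 V.
k_p = μ_pC_ox · (W/L) = 4.58 mA/V².
Assume saturation: I_D = ½ k_p V_ov² = 0.5 × 4.58 × 1.42² = 4.62 mA, giving V_SD = V_DD − I_D R_D = 5.17 − 4.62 × 0.253 = 4 V.
V_SD = 4 V ≥ V_ov = 1.42 V, confirming saturation.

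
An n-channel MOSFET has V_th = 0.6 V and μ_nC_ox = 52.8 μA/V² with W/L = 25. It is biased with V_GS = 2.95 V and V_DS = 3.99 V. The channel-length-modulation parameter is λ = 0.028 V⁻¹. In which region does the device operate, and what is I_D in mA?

k_n = μ_nC_ox · (W/L) = 1.32 mA/V².
V_ov = V_GS − V_th = 2.95 − 0.6 = 2.35 V.
Since V_DS = 3.99 V ≥ V_ov = 2.35 V, the device is in saturation.
I_D = ½ k_n V_ov² (1 + λ V_DS) = 0.5 × 1.32 × 2.35² × (1 + 0.028 × 3.99) = 4.05 mA.

Saturation; I_D = 4.05 mA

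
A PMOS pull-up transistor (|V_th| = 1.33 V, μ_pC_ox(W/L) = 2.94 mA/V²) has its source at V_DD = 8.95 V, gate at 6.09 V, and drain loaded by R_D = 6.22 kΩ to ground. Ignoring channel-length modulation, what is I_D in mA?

I_D = 1.38 mA

V_SG = V_DD − V_G = 8.95 − 6.09 = 2.86 V, so V_ov = 2.86 − 1.33 = 1.53 V.
Assume saturation: I_D = ½ k_p V_ov² = 0.5 × 2.94 × 1.53² = 3.44 mA, giving V_SD = V_DD − I_D R_D = 8.95 − 3.44 × 6.22 = -12.5 V.
But -12.5 V < V_ov = 1.53 V, so the device is actually in triode.
In triode I_D = k_p[V_ov V_SD − ½ V_SD²] and I_D = (V_DD − V_SD)/R_D. Equating: 9.14 V_SD² − 28.98 V_SD + 8.95 = 0, giving V_SD = 0.347 V (the root below V_ov).
I_D = (8.95 − 0.347) / 6.22 = 1.38 mA.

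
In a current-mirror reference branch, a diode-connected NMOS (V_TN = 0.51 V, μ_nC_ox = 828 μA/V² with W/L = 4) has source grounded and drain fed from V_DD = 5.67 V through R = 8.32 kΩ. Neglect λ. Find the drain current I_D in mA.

With gate tied to drain, V_GS = V_DS ≥ V_GS − V_TN, so the device is in saturation.
k_n = μ_nC_ox · (W/L) = 3.312 mA/V².
KCL at the drain: ½ k_n (V_GS − V_TN)² = (V_DD − V_GS)/R.
Let x = V_GS − 0.51. Then 13.8 x² + x − 5.16 = 0, giving x = 0.577 V (positive root), so V_GS = 1.09 V.
I_D = (V_DD − V_GS)/R = (5.67 − 1.09) / 8.32 = 0.551 mA.

I_D = 0.551 mA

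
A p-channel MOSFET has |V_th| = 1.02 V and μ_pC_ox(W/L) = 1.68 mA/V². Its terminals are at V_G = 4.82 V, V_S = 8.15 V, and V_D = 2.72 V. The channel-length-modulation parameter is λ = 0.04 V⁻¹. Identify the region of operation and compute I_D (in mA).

Saturation; I_D = 5.46 mA

V_SG = V_S − V_G = 8.15 − 4.82 = 3.33 V; V_SD = V_S − V_D = 8.15 − 2.72 = 5.43 V.
V_ov = V_SG − |V_th| = 3.33 − 1.02 = 2.31 V.
Since V_SD = 5.43 V ≥ V_ov = 2.31 V, the device is in saturation.
I_D = ½ k_p V_ov² (1 + λ V_SD) = 0.5 × 1.68 × 2.31² × (1 + 0.04 × 5.43) = 5.46 mA.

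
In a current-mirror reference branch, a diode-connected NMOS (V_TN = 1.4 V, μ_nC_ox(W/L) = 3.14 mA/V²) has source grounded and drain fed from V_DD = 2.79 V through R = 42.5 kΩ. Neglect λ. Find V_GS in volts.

With gate tied to drain, V_GS = V_DS ≥ V_GS − V_TN, so the device is in saturation.
KCL at the drain: ½ k_n (V_GS − V_TN)² = (V_DD − V_GS)/R.
Let x = V_GS − 1.4. Then 66.7 x² + x − 1.39 = 0, giving x = 0.137 V (positive root), so V_GS = 1.54 V.
I_D = (V_DD − V_GS)/R = (2.79 − 1.54) / 42.5 = 0.0295 mA.

V_GS = 1.54 V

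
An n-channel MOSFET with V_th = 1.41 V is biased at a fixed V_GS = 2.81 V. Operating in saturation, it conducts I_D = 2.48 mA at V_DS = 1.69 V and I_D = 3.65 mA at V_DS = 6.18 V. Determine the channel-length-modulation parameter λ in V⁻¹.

With V_GS fixed, I_D ∝ (1 + λ V_DS) in saturation, so I_D2/I_D1 = (1 + λ V_DS2)/(1 + λ V_DS1).
3.65/2.48 = 1.472 = (1 + 6.18 λ)/(1 + 1.69 λ).
Solving: λ (I_D1 V_DS2 − I_D2 V_DS1) = I_D2 − I_D1, so λ = (3.65 − 2.48) / (2.48 × 6.18 − 3.65 × 1.69) = 1.17 / 9.16 = 0.128 V⁻¹.

λ = 0.128 V⁻¹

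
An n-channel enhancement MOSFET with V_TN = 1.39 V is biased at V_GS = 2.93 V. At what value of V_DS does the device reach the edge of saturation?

The boundary between triode and saturation is V_DS = V_GS − V_TN = V_ov.
V_ov = 2.93 − 1.39 = 1.54 V.

V_DS,sat = 1.54 V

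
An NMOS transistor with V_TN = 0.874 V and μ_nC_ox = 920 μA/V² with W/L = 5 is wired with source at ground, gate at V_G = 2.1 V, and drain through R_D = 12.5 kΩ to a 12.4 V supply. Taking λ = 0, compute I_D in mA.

V_GS = V_G = 2.1 V, so V_ov = 2.1 − 0.874 = 1.23 V.
k_n = μ_nC_ox · (W/L) = 4.6 mA/V².
Assume saturation: I_D = ½ k_n V_ov² = 0.5 × 4.6 × 1.23² = 3.46 mA, giving V_DS = V_DD − I_D R_D = 12.4 − 3.46 × 12.5 = -30.8 V.
But -30.8 V < V_ov = 1.23 V, so the device is actually in triode.
In triode I_D = k_n[V_ov V_DS − ½ V_DS²] and I_D = (V_DD − V_DS)/R_D. Equating: 28.7 V_DS² − 71.49 V_DS + 12.4 = 0, giving V_DS = 0.188 V (the root below V_ov).
I_D = (12.4 − 0.188) / 12.5 = 0.977 mA.

I_D = 0.977 mA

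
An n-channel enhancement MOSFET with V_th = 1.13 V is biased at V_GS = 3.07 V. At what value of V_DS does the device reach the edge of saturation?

The boundary between triode and saturation is V_DS = V_GS − V_th = V_ov.
V_ov = 3.07 − 1.13 = 1.94 V.

V_DS,sat = 1.94 V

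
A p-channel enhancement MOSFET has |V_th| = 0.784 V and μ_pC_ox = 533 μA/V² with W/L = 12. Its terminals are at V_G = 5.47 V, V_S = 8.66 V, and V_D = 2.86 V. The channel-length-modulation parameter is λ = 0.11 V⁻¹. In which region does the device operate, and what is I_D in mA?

V_SG = V_S − V_G = 8.66 − 5.47 = 3.19 V; V_SD = V_S − V_D = 8.66 − 2.86 = 5.8 V.
k_p = μ_pC_ox · (W/L) = 6.396 mA/V².
V_ov = V_SG − |V_th| = 3.19 − 0.784 = 2.41 V.
Since V_SD = 5.8 V ≥ V_ov = 2.41 V, the device is in saturation.
I_D = ½ k_p V_ov² (1 + λ V_SD) = 0.5 × 6.396 × 2.41² × (1 + 0.11 × 5.8) = 30.3 mA.

Saturation; I_D = 30.3 mA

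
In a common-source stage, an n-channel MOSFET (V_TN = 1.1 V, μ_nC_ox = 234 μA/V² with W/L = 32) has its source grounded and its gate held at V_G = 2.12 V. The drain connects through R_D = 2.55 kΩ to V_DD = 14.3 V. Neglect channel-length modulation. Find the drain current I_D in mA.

V_GS = V_G = 2.12 V, so V_ov = 2.12 − 1.1 = 1.02 V.
k_n = μ_nC_ox · (W/L) = 7.488 mA/V².
Assume saturation: I_D = ½ k_n V_ov² = 0.5 × 7.488 × 1.02² = 3.9 mA, giving V_DS = V_DD − I_D R_D = 14.3 − 3.9 × 2.55 = 4.37 V.
V_DS = 4.37 V ≥ V_ov = 1.02 V, confirming saturation.

I_D = 3.90 mA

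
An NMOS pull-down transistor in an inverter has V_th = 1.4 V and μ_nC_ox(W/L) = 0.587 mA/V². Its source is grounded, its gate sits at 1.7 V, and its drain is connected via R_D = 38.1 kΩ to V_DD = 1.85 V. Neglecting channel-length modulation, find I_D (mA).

V_GS = V_G = 1.7 V, so V_ov = 1.7 − 1.4 = 0.3 V.
Assume saturation: I_D = ½ k_n V_ov² = 0.5 × 0.587 × 0.3² = 0.0264 mA, giving V_DS = V_DD − I_D R_D = 1.85 − 0.0264 × 38.1 = 0.844 V.
V_DS = 0.844 V ≥ V_ov = 0.3 V, confirming saturation.

I_D = 0.0264 mA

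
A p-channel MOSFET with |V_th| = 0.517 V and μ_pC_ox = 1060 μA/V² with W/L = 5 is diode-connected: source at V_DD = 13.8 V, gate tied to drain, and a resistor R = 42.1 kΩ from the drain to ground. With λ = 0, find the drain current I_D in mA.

I_D = 0.307 mA

With gate tied to drain, V_SG = V_SD ≥ V_SG − |V_th|, so the device is in saturation.
k_p = μ_pC_ox · (W/L) = 5.3 mA/V².
KCL at the drain: ½ k_p (V_SG − |V_th|)² = (V_DD − V_SG)/R.
Let x = V_SG − 0.517. Then 112 x² + x − 13.28 = 0, giving x = 0.341 V (positive root), so V_SG = 0.858 V.
I_D = (V_DD − V_SG)/R = (13.8 − 0.858) / 42.1 = 0.307 mA.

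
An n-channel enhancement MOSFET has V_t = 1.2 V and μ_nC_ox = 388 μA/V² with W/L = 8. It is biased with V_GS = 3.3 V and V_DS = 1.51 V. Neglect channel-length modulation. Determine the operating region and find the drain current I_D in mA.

k_n = μ_nC_ox · (W/L) = 3.104 mA/V².
V_ov = V_GS − V_t = 3.3 − 1.2 = 2.1 V.
Since V_DS = 1.51 V < V_ov = 2.1 V, the device is in the triode region.
I_D = k_n [V_ov · V_DS − ½ V_DS²] = 3.104 × [2.1 × 1.51 − 0.5 × 1.51²] = 6.3 mA.

Triode; I_D = 6.30 mA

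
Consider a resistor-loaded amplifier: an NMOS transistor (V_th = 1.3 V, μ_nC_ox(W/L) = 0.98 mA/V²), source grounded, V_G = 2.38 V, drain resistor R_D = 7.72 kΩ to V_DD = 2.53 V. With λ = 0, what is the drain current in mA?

I_D = 0.287 mA

V_GS = V_G = 2.38 V, so V_ov = 2.38 − 1.3 = 1.08 V.
Assume saturation: I_D = ½ k_n V_ov² = 0.5 × 0.98 × 1.08² = 0.572 mA, giving V_DS = V_DD − I_D R_D = 2.53 − 0.572 × 7.72 = -1.88 V.
But -1.88 V < V_ov = 1.08 V, so the device is actually in triode.
In triode I_D = k_n[V_ov V_DS − ½ V_DS²] and I_D = (V_DD − V_DS)/R_D. Equating: 3.78 V_DS² − 9.171 V_DS + 2.53 = 0, giving V_DS = 0.317 V (the root below V_ov).
I_D = (2.53 − 0.317) / 7.72 = 0.287 mA.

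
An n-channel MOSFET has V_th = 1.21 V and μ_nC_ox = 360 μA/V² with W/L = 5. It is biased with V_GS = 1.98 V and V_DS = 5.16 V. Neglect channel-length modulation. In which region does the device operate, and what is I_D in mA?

Saturation; I_D = 0.534 mA

k_n = μ_nC_ox · (W/L) = 1.8 mA/V².
V_ov = V_GS − V_th = 1.98 − 1.21 = 0.77 V.
Since V_DS = 5.16 V ≥ V_ov = 0.77 V, the device is in saturation.
I_D = ½ k_n V_ov² = 0.5 × 1.8 × 0.77² = 0.534 mA.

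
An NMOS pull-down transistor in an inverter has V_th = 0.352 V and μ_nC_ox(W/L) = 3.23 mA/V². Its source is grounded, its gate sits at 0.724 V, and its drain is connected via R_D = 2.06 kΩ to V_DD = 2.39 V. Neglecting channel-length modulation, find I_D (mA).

V_GS = V_G = 0.724 V, so V_ov = 0.724 − 0.352 = 0.372 V.
Assume saturation: I_D = ½ k_n V_ov² = 0.5 × 3.23 × 0.372² = 0.223 mA, giving V_DS = V_DD − I_D R_D = 2.39 − 0.223 × 2.06 = 1.93 V.
V_DS = 1.93 V ≥ V_ov = 0.372 V, confirming saturation.

I_D = 0.223 mA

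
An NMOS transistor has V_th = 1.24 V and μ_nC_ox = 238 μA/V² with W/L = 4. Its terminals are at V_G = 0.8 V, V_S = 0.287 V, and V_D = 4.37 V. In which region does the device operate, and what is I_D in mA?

Cutoff; I_D = 0 mA

V_GS = V_G − V_S = 0.8 − 0.287 = 0.513 V; V_DS = V_D − V_S = 4.37 − 0.287 = 4.08 V.
V_GS = 0.513 V < V_th = 1.24 V, so the transistor is in cutoff.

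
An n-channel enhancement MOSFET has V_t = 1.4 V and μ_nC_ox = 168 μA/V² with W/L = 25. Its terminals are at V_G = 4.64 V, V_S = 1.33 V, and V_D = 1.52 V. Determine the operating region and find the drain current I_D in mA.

Triode; I_D = 1.45 mA

V_GS = V_G − V_S = 4.64 − 1.33 = 3.31 V; V_DS = V_D − V_S = 1.52 − 1.33 = 0.19 V.
k_n = μ_nC_ox · (W/L) = 4.2 mA/V².
V_ov = V_GS − V_t = 3.31 − 1.4 = 1.91 V.
Since V_DS = 0.19 V < V_ov = 1.91 V, the device is in the triode region.
I_D = k_n [V_ov · V_DS − ½ V_DS²] = 4.2 × [1.91 × 0.19 − 0.5 × 0.19²] = 1.45 mA.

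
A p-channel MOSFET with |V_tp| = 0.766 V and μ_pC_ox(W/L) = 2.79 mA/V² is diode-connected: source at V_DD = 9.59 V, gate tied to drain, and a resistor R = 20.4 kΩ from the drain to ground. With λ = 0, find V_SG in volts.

With gate tied to drain, V_SG = V_SD ≥ V_SG − |V_tp|, so the device is in saturation.
KCL at the drain: ½ k_p (V_SG − |V_tp|)² = (V_DD − V_SG)/R.
Let x = V_SG − 0.766. Then 28.5 x² + x − 8.824 = 0, giving x = 0.54 V (positive root), so V_SG = 1.31 V.
I_D = (V_DD − V_SG)/R = (9.59 − 1.31) / 20.4 = 0.406 mA.

V_SG = 1.31 V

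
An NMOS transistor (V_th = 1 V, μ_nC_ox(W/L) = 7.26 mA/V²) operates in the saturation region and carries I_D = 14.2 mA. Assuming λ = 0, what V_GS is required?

In saturation I_D = ½ k_n (V_GS − V_th)², so V_GS − V_th = √(2 I_D / k_n) = √(2 × 14.2 / 7.26) = 1.98 V.
V_GS = 1 + 1.98 = 2.98 V.

V_GS = 2.98 V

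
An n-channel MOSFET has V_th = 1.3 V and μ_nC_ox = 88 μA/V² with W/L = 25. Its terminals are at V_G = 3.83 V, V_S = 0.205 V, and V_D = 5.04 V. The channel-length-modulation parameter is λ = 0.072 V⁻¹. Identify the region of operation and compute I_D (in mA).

V_GS = V_G − V_S = 3.83 − 0.205 = 3.62 V; V_DS = V_D − V_S = 5.04 − 0.205 = 4.83 V.
k_n = μ_nC_ox · (W/L) = 2.2 mA/V².
V_ov = V_GS − V_th = 3.62 − 1.3 = 2.33 V.
Since V_DS = 4.83 V ≥ V_ov = 2.33 V, the device is in saturation.
I_D = ½ k_n V_ov² (1 + λ V_DS) = 0.5 × 2.2 × 2.33² × (1 + 0.072 × 4.83) = 8.02 mA.

Saturation; I_D = 8.02 mA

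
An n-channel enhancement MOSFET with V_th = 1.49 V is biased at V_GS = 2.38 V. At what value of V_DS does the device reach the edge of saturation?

The boundary between triode and saturation is V_DS = V_GS − V_th = V_ov.
V_ov = 2.38 − 1.49 = 0.89 V.

V_DS,sat = 0.890 V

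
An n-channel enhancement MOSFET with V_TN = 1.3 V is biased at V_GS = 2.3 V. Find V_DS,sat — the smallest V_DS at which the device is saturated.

V_DS,sat = 1.00 V

The boundary between triode and saturation is V_DS = V_GS − V_TN = V_ov.
V_ov = 2.3 − 1.3 = 1 V.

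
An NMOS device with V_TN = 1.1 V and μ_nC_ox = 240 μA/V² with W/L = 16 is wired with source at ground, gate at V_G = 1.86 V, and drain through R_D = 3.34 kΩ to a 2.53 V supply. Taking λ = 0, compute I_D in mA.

I_D = 0.673 mA

V_GS = V_G = 1.86 V, so V_ov = 1.86 − 1.1 = 0.76 V.
k_n = μ_nC_ox · (W/L) = 3.84 mA/V².
Assume saturation: I_D = ½ k_n V_ov² = 0.5 × 3.84 × 0.76² = 1.11 mA, giving V_DS = V_DD − I_D R_D = 2.53 − 1.11 × 3.34 = -1.17 V.
But -1.17 V < V_ov = 0.76 V, so the device is actually in triode.
In triode I_D = k_n[V_ov V_DS − ½ V_DS²] and I_D = (V_DD − V_DS)/R_D. Equating: 6.41 V_DS² − 10.75 V_DS + 2.53 = 0, giving V_DS = 0.283 V (the root below V_ov).
I_D = (2.53 − 0.283) / 3.34 = 0.673 mA.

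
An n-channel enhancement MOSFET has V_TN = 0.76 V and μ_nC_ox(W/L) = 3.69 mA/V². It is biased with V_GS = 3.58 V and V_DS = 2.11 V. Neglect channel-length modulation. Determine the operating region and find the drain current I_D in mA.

V_ov = V_GS − V_TN = 3.58 − 0.76 = 2.82 V.
Since V_DS = 2.11 V < V_ov = 2.82 V, the device is in the triode region.
I_D = k_n [V_ov · V_DS − ½ V_DS²] = 3.69 × [2.82 × 2.11 − 0.5 × 2.11²] = 13.7 mA.

Triode; I_D = 13.7 mA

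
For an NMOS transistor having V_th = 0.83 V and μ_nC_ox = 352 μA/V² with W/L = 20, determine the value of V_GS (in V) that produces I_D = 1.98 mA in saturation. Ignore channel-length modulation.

k_n = μ_nC_ox · (W/L) = 7.04 mA/V².
In saturation I_D = ½ k_n (V_GS − V_th)², so V_GS − V_th = √(2 I_D / k_n) = √(2 × 1.98 / 7.04) = 0.75 V.
V_GS = 0.83 + 0.75 = 1.58 V.

V_GS = 1.58 V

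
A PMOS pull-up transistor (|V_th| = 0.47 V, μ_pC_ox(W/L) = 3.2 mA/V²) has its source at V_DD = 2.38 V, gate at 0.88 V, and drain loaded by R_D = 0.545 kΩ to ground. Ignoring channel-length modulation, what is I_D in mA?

I_D = 1.70 mA

V_SG = V_DD − V_G = 2.38 − 0.88 = 1.5 V, so V_ov = 1.5 − 0.47 = 1.03 V.
Assume saturation: I_D = ½ k_p V_ov² = 0.5 × 3.2 × 1.03² = 1.7 mA, giving V_SD = V_DD − I_D R_D = 2.38 − 1.7 × 0.545 = 1.45 V.
V_SD = 1.45 V ≥ V_ov = 1.03 V, confirming saturation.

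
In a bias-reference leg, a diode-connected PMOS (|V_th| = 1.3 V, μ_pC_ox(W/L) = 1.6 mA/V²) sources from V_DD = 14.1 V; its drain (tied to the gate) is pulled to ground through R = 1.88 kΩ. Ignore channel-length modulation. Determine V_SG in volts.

V_SG = 3.90 V

With gate tied to drain, V_SG = V_SD ≥ V_SG − |V_th|, so the device is in saturation.
KCL at the drain: ½ k_p (V_SG − |V_th|)² = (V_DD − V_SG)/R.
Let x = V_SG − 1.3. Then 1.5 x² + x − 12.8 = 0, giving x = 2.6 V (positive root), so V_SG = 3.9 V.
I_D = (V_DD − V_SG)/R = (14.1 − 3.9) / 1.88 = 5.42 mA.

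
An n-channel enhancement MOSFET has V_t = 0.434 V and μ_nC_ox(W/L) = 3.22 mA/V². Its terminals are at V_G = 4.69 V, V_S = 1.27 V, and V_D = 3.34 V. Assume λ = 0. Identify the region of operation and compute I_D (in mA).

Triode; I_D = 13.0 mA

V_GS = V_G − V_S = 4.69 − 1.27 = 3.42 V; V_DS = V_D − V_S = 3.34 − 1.27 = 2.07 V.
V_ov = V_GS − V_t = 3.42 − 0.434 = 2.99 V.
Since V_DS = 2.07 V < V_ov = 2.99 V, the device is in the triode region.
I_D = k_n [V_ov · V_DS − ½ V_DS²] = 3.22 × [2.99 × 2.07 − 0.5 × 2.07²] = 13 mA.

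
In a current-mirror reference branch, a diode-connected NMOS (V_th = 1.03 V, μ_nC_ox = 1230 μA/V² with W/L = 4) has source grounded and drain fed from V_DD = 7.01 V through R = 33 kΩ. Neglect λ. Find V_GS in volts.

With gate tied to drain, V_GS = V_DS ≥ V_GS − V_th, so the device is in saturation.
k_n = μ_nC_ox · (W/L) = 4.92 mA/V².
KCL at the drain: ½ k_n (V_GS − V_th)² = (V_DD − V_GS)/R.
Let x = V_GS − 1.03. Then 81.2 x² + x − 5.98 = 0, giving x = 0.265 V (positive root), so V_GS = 1.3 V.
I_D = (V_DD − V_GS)/R = (7.01 − 1.3) / 33 = 0.173 mA.

V_GS = 1.30 V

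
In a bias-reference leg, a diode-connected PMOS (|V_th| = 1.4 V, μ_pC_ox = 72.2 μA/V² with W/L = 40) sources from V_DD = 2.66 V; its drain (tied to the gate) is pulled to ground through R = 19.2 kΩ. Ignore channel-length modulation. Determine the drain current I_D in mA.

I_D = 0.0554 mA

With gate tied to drain, V_SG = V_SD ≥ V_SG − |V_th|, so the device is in saturation.
k_p = μ_pC_ox · (W/L) = 2.888 mA/V².
KCL at the drain: ½ k_p (V_SG − |V_th|)² = (V_DD − V_SG)/R.
Let x = V_SG − 1.4. Then 27.7 x² + x − 1.26 = 0, giving x = 0.196 V (positive root), so V_SG = 1.6 V.
I_D = (V_DD − V_SG)/R = (2.66 − 1.6) / 19.2 = 0.0554 mA.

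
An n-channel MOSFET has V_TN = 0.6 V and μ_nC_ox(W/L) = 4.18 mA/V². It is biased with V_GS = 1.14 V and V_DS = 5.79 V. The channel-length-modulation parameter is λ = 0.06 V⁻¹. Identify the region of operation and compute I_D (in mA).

V_ov = V_GS − V_TN = 1.14 − 0.6 = 0.54 V.
Since V_DS = 5.79 V ≥ V_ov = 0.54 V, the device is in saturation.
I_D = ½ k_n V_ov² (1 + λ V_DS) = 0.5 × 4.18 × 0.54² × (1 + 0.06 × 5.79) = 0.821 mA.

Saturation; I_D = 0.821 mA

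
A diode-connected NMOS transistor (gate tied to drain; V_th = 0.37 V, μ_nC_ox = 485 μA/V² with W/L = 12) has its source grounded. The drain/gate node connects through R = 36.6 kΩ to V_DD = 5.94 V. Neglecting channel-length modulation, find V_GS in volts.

With gate tied to drain, V_GS = V_DS ≥ V_GS − V_th, so the device is in saturation.
k_n = μ_nC_ox · (W/L) = 5.82 mA/V².
KCL at the drain: ½ k_n (V_GS − V_th)² = (V_DD − V_GS)/R.
Let x = V_GS − 0.37. Then 107 x² + x − 5.57 = 0, giving x = 0.224 V (positive root), so V_GS = 0.594 V.
I_D = (V_DD − V_GS)/R = (5.94 − 0.594) / 36.6 = 0.146 mA.

V_GS = 0.594 V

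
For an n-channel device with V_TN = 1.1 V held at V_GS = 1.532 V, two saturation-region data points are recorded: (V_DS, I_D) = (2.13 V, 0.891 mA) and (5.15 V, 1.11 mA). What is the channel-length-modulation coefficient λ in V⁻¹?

λ = 0.0985 V⁻¹

With V_GS fixed, I_D ∝ (1 + λ V_DS) in saturation, so I_D2/I_D1 = (1 + λ V_DS2)/(1 + λ V_DS1).
1.11/0.891 = 1.246 = (1 + 5.15 λ)/(1 + 2.13 λ).
Solving: λ (I_D1 V_DS2 − I_D2 V_DS1) = I_D2 − I_D1, so λ = (1.11 − 0.891) / (0.891 × 5.15 − 1.11 × 2.13) = 0.219 / 2.22 = 0.0985 V⁻¹.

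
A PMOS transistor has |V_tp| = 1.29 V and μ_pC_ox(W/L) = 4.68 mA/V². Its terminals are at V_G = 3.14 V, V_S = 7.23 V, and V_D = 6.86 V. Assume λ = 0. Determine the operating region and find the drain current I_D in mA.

Triode; I_D = 4.53 mA

V_SG = V_S − V_G = 7.23 − 3.14 = 4.09 V; V_SD = V_S − V_D = 7.23 − 6.86 = 0.37 V.
V_ov = V_SG − |V_tp| = 4.09 − 1.29 = 2.8 V.
Since V_SD = 0.37 V < V_ov = 2.8 V, the device is in the triode region.
I_D = k_p [V_ov · V_SD − ½ V_SD²] = 4.68 × [2.8 × 0.37 − 0.5 × 0.37²] = 4.53 mA.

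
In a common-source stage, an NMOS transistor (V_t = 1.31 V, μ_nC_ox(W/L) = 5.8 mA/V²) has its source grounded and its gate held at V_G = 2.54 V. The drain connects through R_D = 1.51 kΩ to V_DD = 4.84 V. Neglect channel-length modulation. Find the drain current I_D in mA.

V_GS = V_G = 2.54 V, so V_ov = 2.54 − 1.31 = 1.23 V.
Assume saturation: I_D = ½ k_n V_ov² = 0.5 × 5.8 × 1.23² = 4.39 mA, giving V_DS = V_DD − I_D R_D = 4.84 − 4.39 × 1.51 = -1.78 V.
But -1.78 V < V_ov = 1.23 V, so the device is actually in triode.
In triode I_D = k_n[V_ov V_DS − ½ V_DS²] and I_D = (V_DD − V_DS)/R_D. Equating: 4.38 V_DS² − 11.77 V_DS + 4.84 = 0, giving V_DS = 0.507 V (the root below V_ov).
I_D = (4.84 − 0.507) / 1.51 = 2.87 mA.

I_D = 2.87 mA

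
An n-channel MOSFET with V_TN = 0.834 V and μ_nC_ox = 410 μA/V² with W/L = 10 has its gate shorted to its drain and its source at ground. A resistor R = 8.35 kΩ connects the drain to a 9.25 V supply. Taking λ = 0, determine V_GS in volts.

V_GS = 1.51 V

With gate tied to drain, V_GS = V_DS ≥ V_GS − V_TN, so the device is in saturation.
k_n = μ_nC_ox · (W/L) = 4.1 mA/V².
KCL at the drain: ½ k_n (V_GS − V_TN)² = (V_DD − V_GS)/R.
Let x = V_GS − 0.834. Then 17.1 x² + x − 8.416 = 0, giving x = 0.673 V (positive root), so V_GS = 1.51 V.
I_D = (V_DD − V_GS)/R = (9.25 − 1.51) / 8.35 = 0.927 mA.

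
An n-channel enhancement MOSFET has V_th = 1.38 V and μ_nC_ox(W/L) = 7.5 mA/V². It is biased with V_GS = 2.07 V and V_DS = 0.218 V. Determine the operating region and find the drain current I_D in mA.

Triode; I_D = 0.950 mA

V_ov = V_GS − V_th = 2.07 − 1.38 = 0.69 V.
Since V_DS = 0.218 V < V_ov = 0.69 V, the device is in the triode region.
I_D = k_n [V_ov · V_DS − ½ V_DS²] = 7.5 × [0.69 × 0.218 − 0.5 × 0.218²] = 0.95 mA.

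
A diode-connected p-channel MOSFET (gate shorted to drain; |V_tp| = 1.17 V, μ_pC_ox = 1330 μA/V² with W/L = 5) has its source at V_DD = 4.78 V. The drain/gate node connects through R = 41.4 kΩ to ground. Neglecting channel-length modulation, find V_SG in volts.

With gate tied to drain, V_SG = V_SD ≥ V_SG − |V_tp|, so the device is in saturation.
k_p = μ_pC_ox · (W/L) = 6.65 mA/V².
KCL at the drain: ½ k_p (V_SG − |V_tp|)² = (V_DD − V_SG)/R.
Let x = V_SG − 1.17. Then 138 x² + x − 3.61 = 0, giving x = 0.158 V (positive root), so V_SG = 1.33 V.
I_D = (V_DD − V_SG)/R = (4.78 − 1.33) / 41.4 = 0.0834 mA.

V_SG = 1.33 V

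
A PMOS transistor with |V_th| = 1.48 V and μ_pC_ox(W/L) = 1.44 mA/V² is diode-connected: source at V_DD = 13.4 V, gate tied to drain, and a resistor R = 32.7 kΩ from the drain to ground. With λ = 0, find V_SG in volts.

V_SG = 2.17 V

With gate tied to drain, V_SG = V_SD ≥ V_SG − |V_th|, so the device is in saturation.
KCL at the drain: ½ k_p (V_SG − |V_th|)² = (V_DD − V_SG)/R.
Let x = V_SG − 1.48. Then 23.5 x² + x − 11.92 = 0, giving x = 0.691 V (positive root), so V_SG = 2.17 V.
I_D = (V_DD − V_SG)/R = (13.4 − 2.17) / 32.7 = 0.343 mA.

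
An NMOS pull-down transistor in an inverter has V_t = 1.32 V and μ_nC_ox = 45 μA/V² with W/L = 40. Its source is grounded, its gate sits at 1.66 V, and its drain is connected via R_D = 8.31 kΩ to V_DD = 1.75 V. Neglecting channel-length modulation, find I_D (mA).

I_D = 0.104 mA

V_GS = V_G = 1.66 V, so V_ov = 1.66 − 1.32 = 0.34 V.
k_n = μ_nC_ox · (W/L) = 1.8 mA/V².
Assume saturation: I_D = ½ k_n V_ov² = 0.5 × 1.8 × 0.34² = 0.104 mA, giving V_DS = V_DD − I_D R_D = 1.75 − 0.104 × 8.31 = 0.885 V.
V_DS = 0.885 V ≥ V_ov = 0.34 V, confirming saturation.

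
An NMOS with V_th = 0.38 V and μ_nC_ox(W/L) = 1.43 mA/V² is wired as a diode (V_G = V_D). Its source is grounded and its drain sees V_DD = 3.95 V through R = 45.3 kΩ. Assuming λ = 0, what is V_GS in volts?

V_GS = 0.697 V

With gate tied to drain, V_GS = V_DS ≥ V_GS − V_th, so the device is in saturation.
KCL at the drain: ½ k_n (V_GS − V_th)² = (V_DD − V_GS)/R.
Let x = V_GS − 0.38. Then 32.4 x² + x − 3.57 = 0, giving x = 0.317 V (positive root), so V_GS = 0.697 V.
I_D = (V_DD − V_GS)/R = (3.95 − 0.697) / 45.3 = 0.0718 mA.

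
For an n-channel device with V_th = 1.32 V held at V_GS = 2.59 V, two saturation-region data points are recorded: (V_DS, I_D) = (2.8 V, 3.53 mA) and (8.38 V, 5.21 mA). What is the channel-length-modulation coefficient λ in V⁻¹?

λ = 0.112 V⁻¹

With V_GS fixed, I_D ∝ (1 + λ V_DS) in saturation, so I_D2/I_D1 = (1 + λ V_DS2)/(1 + λ V_DS1).
5.21/3.53 = 1.476 = (1 + 8.38 λ)/(1 + 2.8 λ).
Solving: λ (I_D1 V_DS2 − I_D2 V_DS1) = I_D2 − I_D1, so λ = (5.21 − 3.53) / (3.53 × 8.38 − 5.21 × 2.8) = 1.68 / 15 = 0.112 V⁻¹.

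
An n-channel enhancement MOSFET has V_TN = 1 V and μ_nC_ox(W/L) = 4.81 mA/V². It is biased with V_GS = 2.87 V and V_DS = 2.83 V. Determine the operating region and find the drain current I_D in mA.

V_ov = V_GS − V_TN = 2.87 − 1 = 1.87 V.
Since V_DS = 2.83 V ≥ V_ov = 1.87 V, the device is in saturation.
I_D = ½ k_n V_ov² = 0.5 × 4.81 × 1.87² = 8.41 mA.

Saturation; I_D = 8.41 mA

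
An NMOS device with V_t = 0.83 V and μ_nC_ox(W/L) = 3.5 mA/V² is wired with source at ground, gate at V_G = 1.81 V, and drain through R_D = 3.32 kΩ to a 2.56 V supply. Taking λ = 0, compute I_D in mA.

I_D = 0.701 mA

V_GS = V_G = 1.81 V, so V_ov = 1.81 − 0.83 = 0.98 V.
Assume saturation: I_D = ½ k_n V_ov² = 0.5 × 3.5 × 0.98² = 1.68 mA, giving V_DS = V_DD − I_D R_D = 2.56 − 1.68 × 3.32 = -3.02 V.
But -3.02 V < V_ov = 0.98 V, so the device is actually in triode.
In triode I_D = k_n[V_ov V_DS − ½ V_DS²] and I_D = (V_DD − V_DS)/R_D. Equating: 5.81 V_DS² − 12.39 V_DS + 2.56 = 0, giving V_DS = 0.232 V (the root below V_ov).
I_D = (2.56 − 0.232) / 3.32 = 0.701 mA.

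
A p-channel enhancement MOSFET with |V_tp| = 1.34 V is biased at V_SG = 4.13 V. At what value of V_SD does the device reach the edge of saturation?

The boundary between triode and saturation is V_SD = V_SG − |V_tp| = V_ov.
V_ov = 4.13 − 1.34 = 2.79 V.

V_SD,sat = 2.79 V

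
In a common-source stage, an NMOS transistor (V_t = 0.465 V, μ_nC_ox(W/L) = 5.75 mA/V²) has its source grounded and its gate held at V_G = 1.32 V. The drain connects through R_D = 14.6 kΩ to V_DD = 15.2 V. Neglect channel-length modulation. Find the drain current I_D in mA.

I_D = 1.02 mA

V_GS = V_G = 1.32 V, so V_ov = 1.32 − 0.465 = 0.855 V.
Assume saturation: I_D = ½ k_n V_ov² = 0.5 × 5.75 × 0.855² = 2.1 mA, giving V_DS = V_DD − I_D R_D = 15.2 − 2.1 × 14.6 = -15.5 V.
But -15.5 V < V_ov = 0.855 V, so the device is actually in triode.
In triode I_D = k_n[V_ov V_DS − ½ V_DS²] and I_D = (V_DD − V_DS)/R_D. Equating: 42 V_DS² − 72.78 V_DS + 15.2 = 0, giving V_DS = 0.243 V (the root below V_ov).
I_D = (15.2 − 0.243) / 14.6 = 1.02 mA.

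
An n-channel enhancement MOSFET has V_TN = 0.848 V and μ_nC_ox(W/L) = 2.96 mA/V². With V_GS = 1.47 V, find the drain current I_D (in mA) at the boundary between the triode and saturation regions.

I_D = 0.573 mA

At the boundary V_DS = V_ov = V_GS − V_TN = 1.47 − 0.848 = 0.622 V.
I_D = ½ k_n V_ov² = 0.5 × 2.96 × 0.622² = 0.573 mA.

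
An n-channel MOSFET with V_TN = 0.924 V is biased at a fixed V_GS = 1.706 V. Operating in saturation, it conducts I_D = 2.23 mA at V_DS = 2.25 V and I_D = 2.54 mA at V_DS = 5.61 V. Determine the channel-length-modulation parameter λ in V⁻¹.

With V_GS fixed, I_D ∝ (1 + λ V_DS) in saturation, so I_D2/I_D1 = (1 + λ V_DS2)/(1 + λ V_DS1).
2.54/2.23 = 1.139 = (1 + 5.61 λ)/(1 + 2.25 λ).
Solving: λ (I_D1 V_DS2 − I_D2 V_DS1) = I_D2 − I_D1, so λ = (2.54 − 2.23) / (2.23 × 5.61 − 2.54 × 2.25) = 0.31 / 6.8 = 0.0456 V⁻¹.

λ = 0.0456 V⁻¹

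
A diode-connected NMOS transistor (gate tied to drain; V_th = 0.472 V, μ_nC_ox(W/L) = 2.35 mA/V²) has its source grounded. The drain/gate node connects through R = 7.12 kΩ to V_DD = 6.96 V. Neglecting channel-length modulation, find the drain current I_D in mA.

With gate tied to drain, V_GS = V_DS ≥ V_GS − V_th, so the device is in saturation.
KCL at the drain: ½ k_n (V_GS − V_th)² = (V_DD − V_GS)/R.
Let x = V_GS − 0.472. Then 8.37 x² + x − 6.488 = 0, giving x = 0.823 V (positive root), so V_GS = 1.29 V.
I_D = (V_DD − V_GS)/R = (6.96 − 1.29) / 7.12 = 0.796 mA.

I_D = 0.796 mA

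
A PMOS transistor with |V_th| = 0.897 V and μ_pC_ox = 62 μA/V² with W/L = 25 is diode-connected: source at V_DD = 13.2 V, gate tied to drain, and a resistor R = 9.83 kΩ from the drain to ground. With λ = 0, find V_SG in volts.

With gate tied to drain, V_SG = V_SD ≥ V_SG − |V_th|, so the device is in saturation.
k_p = μ_pC_ox · (W/L) = 1.55 mA/V².
KCL at the drain: ½ k_p (V_SG − |V_th|)² = (V_DD − V_SG)/R.
Let x = V_SG − 0.897. Then 7.62 x² + x − 12.3 = 0, giving x = 1.21 V (positive root), so V_SG = 2.1 V.
I_D = (V_DD − V_SG)/R = (13.2 − 2.1) / 9.83 = 1.13 mA.

V_SG = 2.10 V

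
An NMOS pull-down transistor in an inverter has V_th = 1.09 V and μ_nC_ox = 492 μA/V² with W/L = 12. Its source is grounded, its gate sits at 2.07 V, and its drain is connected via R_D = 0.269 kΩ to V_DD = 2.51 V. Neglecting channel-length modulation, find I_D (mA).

V_GS = V_G = 2.07 V, so V_ov = 2.07 − 1.09 = 0.98 V.
k_n = μ_nC_ox · (W/L) = 5.904 mA/V².
Assume saturation: I_D = ½ k_n V_ov² = 0.5 × 5.904 × 0.98² = 2.84 mA, giving V_DS = V_DD − I_D R_D = 2.51 − 2.84 × 0.269 = 1.75 V.
V_DS = 1.75 V ≥ V_ov = 0.98 V, confirming saturation.

I_D = 2.84 mA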